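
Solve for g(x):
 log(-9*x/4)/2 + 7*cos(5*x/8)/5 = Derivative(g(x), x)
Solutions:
 g(x) = C1 + x*log(-x)/2 - x*log(2) - x/2 + x*log(3) + 56*sin(5*x/8)/25


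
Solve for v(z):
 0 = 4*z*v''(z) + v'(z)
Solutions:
 v(z) = C1 + C2*z^(3/4)


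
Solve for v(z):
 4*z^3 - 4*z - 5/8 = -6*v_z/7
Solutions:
 v(z) = C1 - 7*z^4/6 + 7*z^2/3 + 35*z/48


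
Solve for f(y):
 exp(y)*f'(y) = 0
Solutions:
 f(y) = C1


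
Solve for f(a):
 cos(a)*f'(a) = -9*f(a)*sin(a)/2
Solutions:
 f(a) = C1*cos(a)^(9/2)


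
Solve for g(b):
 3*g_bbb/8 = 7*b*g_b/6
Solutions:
 g(b) = C1 + Integral(C2*airyai(84^(1/3)*b/3) + C3*airybi(84^(1/3)*b/3), b)


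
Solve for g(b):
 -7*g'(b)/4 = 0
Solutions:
 g(b) = C1


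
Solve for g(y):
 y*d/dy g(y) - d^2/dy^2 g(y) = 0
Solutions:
 g(y) = C1 + C2*erfi(sqrt(2)*y/2)


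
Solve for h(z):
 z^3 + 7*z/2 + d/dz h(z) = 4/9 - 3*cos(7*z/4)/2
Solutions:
 h(z) = C1 - z^4/4 - 7*z^2/4 + 4*z/9 - 6*sin(7*z/4)/7


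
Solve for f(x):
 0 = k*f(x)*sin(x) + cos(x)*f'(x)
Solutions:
 f(x) = C1*exp(k*log(cos(x)))


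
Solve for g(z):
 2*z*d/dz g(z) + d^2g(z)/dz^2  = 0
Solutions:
 g(z) = C1 + C2*erf(z)


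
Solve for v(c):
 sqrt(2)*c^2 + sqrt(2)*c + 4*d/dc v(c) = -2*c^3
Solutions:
 v(c) = C1 - c^4/8 - sqrt(2)*c^3/12 - sqrt(2)*c^2/8


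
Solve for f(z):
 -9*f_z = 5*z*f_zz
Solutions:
 f(z) = C1 + C2/z^(4/5)


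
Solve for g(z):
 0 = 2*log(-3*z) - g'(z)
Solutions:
 g(z) = C1 + 2*z*log(-z) + 2*z*(-1 + log(3))


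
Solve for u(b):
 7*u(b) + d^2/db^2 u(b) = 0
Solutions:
 u(b) = C1*sin(sqrt(7)*b) + C2*cos(sqrt(7)*b)


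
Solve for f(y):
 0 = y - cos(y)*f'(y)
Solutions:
 f(y) = C1 + Integral(y/cos(y), y)


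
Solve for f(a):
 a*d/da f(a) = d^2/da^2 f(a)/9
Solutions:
 f(a) = C1 + C2*erfi(3*sqrt(2)*a/2)


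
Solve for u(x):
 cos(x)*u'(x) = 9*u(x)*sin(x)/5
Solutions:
 u(x) = C1/cos(x)^(9/5)


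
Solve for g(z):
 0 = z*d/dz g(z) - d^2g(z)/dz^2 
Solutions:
 g(z) = C1 + C2*erfi(sqrt(2)*z/2)


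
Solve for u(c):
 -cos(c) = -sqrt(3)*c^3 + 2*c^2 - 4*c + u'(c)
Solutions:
 u(c) = C1 + sqrt(3)*c^4/4 - 2*c^3/3 + 2*c^2 - sin(c)


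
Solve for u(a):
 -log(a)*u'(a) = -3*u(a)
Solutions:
 u(a) = C1*exp(3*li(a))


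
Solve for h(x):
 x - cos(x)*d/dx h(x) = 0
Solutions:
 h(x) = C1 + Integral(x/cos(x), x)


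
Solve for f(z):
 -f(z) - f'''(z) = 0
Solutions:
 f(z) = C3*exp(-z) + (C1*sin(sqrt(3)*z/2) + C2*cos(sqrt(3)*z/2))*exp(z/2)


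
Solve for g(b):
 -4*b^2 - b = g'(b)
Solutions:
 g(b) = C1 - 4*b^3/3 - b^2/2


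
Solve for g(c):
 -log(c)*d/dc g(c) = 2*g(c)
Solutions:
 g(c) = C1*exp(-2*li(c))


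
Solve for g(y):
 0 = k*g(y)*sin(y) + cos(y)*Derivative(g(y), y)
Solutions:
 g(y) = C1*exp(k*log(cos(y)))


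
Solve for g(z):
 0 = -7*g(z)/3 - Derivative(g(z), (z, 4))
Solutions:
 g(z) = (C1*sin(sqrt(2)*3^(3/4)*7^(1/4)*z/6) + C2*cos(sqrt(2)*3^(3/4)*7^(1/4)*z/6))*exp(-sqrt(2)*3^(3/4)*7^(1/4)*z/6) + (C3*sin(sqrt(2)*3^(3/4)*7^(1/4)*z/6) + C4*cos(sqrt(2)*3^(3/4)*7^(1/4)*z/6))*exp(sqrt(2)*3^(3/4)*7^(1/4)*z/6)


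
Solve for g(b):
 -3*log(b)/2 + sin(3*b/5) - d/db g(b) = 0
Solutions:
 g(b) = C1 - 3*b*log(b)/2 + 3*b/2 - 5*cos(3*b/5)/3


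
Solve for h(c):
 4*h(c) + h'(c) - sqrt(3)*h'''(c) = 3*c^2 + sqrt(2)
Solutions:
 h(c) = C1*exp(-c*(3^(1/3)/(sqrt(324 - sqrt(3)) + 18)^(1/3) + 3^(1/6)*(sqrt(324 - sqrt(3)) + 18)^(1/3))/6)*sin(c*(-3^(2/3)*(sqrt(324 - sqrt(3)) + 18)^(1/3) + 3^(5/6)/(sqrt(324 - sqrt(3)) + 18)^(1/3))/6) + C2*exp(-c*(3^(1/3)/(sqrt(324 - sqrt(3)) + 18)^(1/3) + 3^(1/6)*(sqrt(324 - sqrt(3)) + 18)^(1/3))/6)*cos(c*(-3^(2/3)*(sqrt(324 - sqrt(3)) + 18)^(1/3) + 3^(5/6)/(sqrt(324 - sqrt(3)) + 18)^(1/3))/6) + C3*exp(c*(3^(1/3)/(sqrt(324 - sqrt(3)) + 18)^(1/3) + 3^(1/6)*(sqrt(324 - sqrt(3)) + 18)^(1/3))/3) + 3*c^2/4 - 3*c/8 + 3/32 + sqrt(2)/4


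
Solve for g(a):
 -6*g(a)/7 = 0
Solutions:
 g(a) = 0


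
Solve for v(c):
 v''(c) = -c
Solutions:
 v(c) = C1 + C2*c - c^3/6


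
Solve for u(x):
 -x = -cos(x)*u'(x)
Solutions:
 u(x) = C1 + Integral(x/cos(x), x)


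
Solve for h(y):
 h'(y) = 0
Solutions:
 h(y) = C1


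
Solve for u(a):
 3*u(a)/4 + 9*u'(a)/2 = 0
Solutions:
 u(a) = C1*exp(-a/6)


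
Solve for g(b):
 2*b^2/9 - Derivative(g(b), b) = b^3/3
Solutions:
 g(b) = C1 - b^4/12 + 2*b^3/27


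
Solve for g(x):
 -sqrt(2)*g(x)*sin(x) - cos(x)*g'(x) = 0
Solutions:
 g(x) = C1*cos(x)^(sqrt(2))


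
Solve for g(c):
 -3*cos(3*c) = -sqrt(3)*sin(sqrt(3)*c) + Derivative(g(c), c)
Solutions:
 g(c) = C1 - sin(3*c) - cos(sqrt(3)*c)


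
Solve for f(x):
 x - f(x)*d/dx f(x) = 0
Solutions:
 f(x) = -sqrt(C1 + x^2)
 f(x) = sqrt(C1 + x^2)


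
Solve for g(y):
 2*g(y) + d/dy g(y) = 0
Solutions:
 g(y) = C1*exp(-2*y)


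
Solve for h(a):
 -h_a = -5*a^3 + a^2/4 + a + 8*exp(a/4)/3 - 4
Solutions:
 h(a) = C1 + 5*a^4/4 - a^3/12 - a^2/2 + 4*a - 32*exp(a/4)/3


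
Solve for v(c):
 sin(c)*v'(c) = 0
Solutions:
 v(c) = C1


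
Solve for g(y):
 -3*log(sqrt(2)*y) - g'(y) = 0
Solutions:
 g(y) = C1 - 3*y*log(y) - 3*y*log(2)/2 + 3*y


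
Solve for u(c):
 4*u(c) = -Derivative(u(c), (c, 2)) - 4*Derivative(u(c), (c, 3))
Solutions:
 u(c) = C1*exp(c*(-2 + (24*sqrt(1299) + 865)^(-1/3) + (24*sqrt(1299) + 865)^(1/3))/24)*sin(sqrt(3)*c*(-(24*sqrt(1299) + 865)^(1/3) + (24*sqrt(1299) + 865)^(-1/3))/24) + C2*exp(c*(-2 + (24*sqrt(1299) + 865)^(-1/3) + (24*sqrt(1299) + 865)^(1/3))/24)*cos(sqrt(3)*c*(-(24*sqrt(1299) + 865)^(1/3) + (24*sqrt(1299) + 865)^(-1/3))/24) + C3*exp(-c*((24*sqrt(1299) + 865)^(-1/3) + 1 + (24*sqrt(1299) + 865)^(1/3))/12)


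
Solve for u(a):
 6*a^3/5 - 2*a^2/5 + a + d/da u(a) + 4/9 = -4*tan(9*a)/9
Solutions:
 u(a) = C1 - 3*a^4/10 + 2*a^3/15 - a^2/2 - 4*a/9 + 4*log(cos(9*a))/81


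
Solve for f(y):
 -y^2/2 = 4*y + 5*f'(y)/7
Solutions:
 f(y) = C1 - 7*y^3/30 - 14*y^2/5


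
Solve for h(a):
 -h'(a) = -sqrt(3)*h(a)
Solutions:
 h(a) = C1*exp(sqrt(3)*a)


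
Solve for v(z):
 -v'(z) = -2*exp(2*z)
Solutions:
 v(z) = C1 + exp(2*z)


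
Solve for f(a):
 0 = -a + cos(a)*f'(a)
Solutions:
 f(a) = C1 + Integral(a/cos(a), a)


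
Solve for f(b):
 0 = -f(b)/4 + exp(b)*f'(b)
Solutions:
 f(b) = C1*exp(-exp(-b)/4)


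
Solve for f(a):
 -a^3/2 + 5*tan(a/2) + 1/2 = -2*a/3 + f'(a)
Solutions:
 f(a) = C1 - a^4/8 + a^2/3 + a/2 - 10*log(cos(a/2))


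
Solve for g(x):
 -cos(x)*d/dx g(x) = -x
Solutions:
 g(x) = C1 + Integral(x/cos(x), x)


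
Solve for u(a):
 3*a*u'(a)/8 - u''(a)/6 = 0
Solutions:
 u(a) = C1 + C2*erfi(3*sqrt(2)*a/4)


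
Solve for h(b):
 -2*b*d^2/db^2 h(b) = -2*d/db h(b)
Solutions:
 h(b) = C1 + C2*b^2


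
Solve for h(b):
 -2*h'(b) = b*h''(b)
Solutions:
 h(b) = C1 + C2/b


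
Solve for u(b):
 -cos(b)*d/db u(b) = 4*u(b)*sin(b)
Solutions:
 u(b) = C1*cos(b)^4


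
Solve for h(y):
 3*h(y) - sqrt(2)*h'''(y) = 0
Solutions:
 h(y) = C3*exp(2^(5/6)*3^(1/3)*y/2) + (C1*sin(6^(5/6)*y/4) + C2*cos(6^(5/6)*y/4))*exp(-2^(5/6)*3^(1/3)*y/4)


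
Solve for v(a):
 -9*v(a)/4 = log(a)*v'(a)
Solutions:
 v(a) = C1*exp(-9*li(a)/4)


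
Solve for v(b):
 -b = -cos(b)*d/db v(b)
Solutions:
 v(b) = C1 + Integral(b/cos(b), b)


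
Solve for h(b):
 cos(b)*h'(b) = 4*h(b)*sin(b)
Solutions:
 h(b) = C1/cos(b)^4


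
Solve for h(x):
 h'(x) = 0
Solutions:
 h(x) = C1


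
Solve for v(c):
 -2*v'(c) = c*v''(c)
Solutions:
 v(c) = C1 + C2/c


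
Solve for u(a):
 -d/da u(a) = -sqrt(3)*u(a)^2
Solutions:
 u(a) = -1/(C1 + sqrt(3)*a)


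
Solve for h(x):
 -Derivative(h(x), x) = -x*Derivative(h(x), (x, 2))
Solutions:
 h(x) = C1 + C2*x^2


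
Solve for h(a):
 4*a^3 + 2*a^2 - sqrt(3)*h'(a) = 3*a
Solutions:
 h(a) = C1 + sqrt(3)*a^4/3 + 2*sqrt(3)*a^3/9 - sqrt(3)*a^2/2


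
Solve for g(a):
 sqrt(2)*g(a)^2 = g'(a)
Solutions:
 g(a) = -1/(C1 + sqrt(2)*a)


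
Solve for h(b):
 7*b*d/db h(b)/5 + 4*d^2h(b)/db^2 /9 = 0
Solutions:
 h(b) = C1 + C2*erf(3*sqrt(70)*b/20)


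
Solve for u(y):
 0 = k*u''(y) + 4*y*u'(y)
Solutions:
 u(y) = C1 + C2*sqrt(k)*erf(sqrt(2)*y*sqrt(1/k))


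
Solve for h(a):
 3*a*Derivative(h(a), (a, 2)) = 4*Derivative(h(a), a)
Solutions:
 h(a) = C1 + C2*a^(7/3)


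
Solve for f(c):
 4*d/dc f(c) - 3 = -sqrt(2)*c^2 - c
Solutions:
 f(c) = C1 - sqrt(2)*c^3/12 - c^2/8 + 3*c/4


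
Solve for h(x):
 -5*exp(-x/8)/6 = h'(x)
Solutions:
 h(x) = C1 + 20*exp(-x/8)/3


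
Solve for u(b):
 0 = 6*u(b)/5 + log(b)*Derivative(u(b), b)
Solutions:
 u(b) = C1*exp(-6*li(b)/5)


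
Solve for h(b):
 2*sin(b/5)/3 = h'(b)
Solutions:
 h(b) = C1 - 10*cos(b/5)/3


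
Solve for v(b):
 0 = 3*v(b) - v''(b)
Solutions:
 v(b) = C1*exp(-sqrt(3)*b) + C2*exp(sqrt(3)*b)


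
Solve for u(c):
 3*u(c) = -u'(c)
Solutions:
 u(c) = C1*exp(-3*c)


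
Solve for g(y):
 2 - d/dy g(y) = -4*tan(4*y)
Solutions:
 g(y) = C1 + 2*y - log(cos(4*y))


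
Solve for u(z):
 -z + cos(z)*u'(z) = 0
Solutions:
 u(z) = C1 + Integral(z/cos(z), z)


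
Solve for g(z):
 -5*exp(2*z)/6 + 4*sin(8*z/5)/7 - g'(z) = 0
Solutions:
 g(z) = C1 - 5*exp(2*z)/12 - 5*cos(8*z/5)/14


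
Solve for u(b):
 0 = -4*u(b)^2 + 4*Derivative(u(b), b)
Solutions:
 u(b) = -1/(C1 + b)


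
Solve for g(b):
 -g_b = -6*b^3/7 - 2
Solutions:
 g(b) = C1 + 3*b^4/14 + 2*b


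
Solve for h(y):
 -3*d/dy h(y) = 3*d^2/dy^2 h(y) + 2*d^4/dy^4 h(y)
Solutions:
 h(y) = C1 + C2*exp(-2^(1/3)*y*(-(3 + sqrt(11))^(1/3) + 2^(1/3)/(3 + sqrt(11))^(1/3))/4)*sin(2^(1/3)*sqrt(3)*y*(2^(1/3)/(3 + sqrt(11))^(1/3) + (3 + sqrt(11))^(1/3))/4) + C3*exp(-2^(1/3)*y*(-(3 + sqrt(11))^(1/3) + 2^(1/3)/(3 + sqrt(11))^(1/3))/4)*cos(2^(1/3)*sqrt(3)*y*(2^(1/3)/(3 + sqrt(11))^(1/3) + (3 + sqrt(11))^(1/3))/4) + C4*exp(2^(1/3)*y*(-(3 + sqrt(11))^(1/3) + 2^(1/3)/(3 + sqrt(11))^(1/3))/2)


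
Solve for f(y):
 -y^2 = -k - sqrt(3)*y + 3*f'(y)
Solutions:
 f(y) = C1 + k*y/3 - y^3/9 + sqrt(3)*y^2/6


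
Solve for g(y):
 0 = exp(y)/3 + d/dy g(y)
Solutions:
 g(y) = C1 - exp(y)/3


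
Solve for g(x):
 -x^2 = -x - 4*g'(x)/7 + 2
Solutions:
 g(x) = C1 + 7*x^3/12 - 7*x^2/8 + 7*x/2


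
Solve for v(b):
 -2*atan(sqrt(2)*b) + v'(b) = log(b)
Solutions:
 v(b) = C1 + b*log(b) + 2*b*atan(sqrt(2)*b) - b - sqrt(2)*log(2*b^2 + 1)/2


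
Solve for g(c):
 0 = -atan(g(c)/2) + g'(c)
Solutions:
 Integral(1/atan(_y/2), (_y, g(c))) = C1 + c


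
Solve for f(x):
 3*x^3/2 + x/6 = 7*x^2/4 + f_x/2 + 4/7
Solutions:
 f(x) = C1 + 3*x^4/4 - 7*x^3/6 + x^2/6 - 8*x/7


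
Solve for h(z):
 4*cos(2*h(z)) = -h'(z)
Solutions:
 h(z) = -asin((C1 + exp(16*z))/(C1 - exp(16*z)))/2 + pi/2
 h(z) = asin((C1 + exp(16*z))/(C1 - exp(16*z)))/2


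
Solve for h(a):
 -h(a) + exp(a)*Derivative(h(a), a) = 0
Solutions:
 h(a) = C1*exp(-exp(-a))


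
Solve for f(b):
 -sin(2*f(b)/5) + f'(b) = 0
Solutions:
 -b + 5*log(cos(2*f(b)/5) - 1)/4 - 5*log(cos(2*f(b)/5) + 1)/4 = C1


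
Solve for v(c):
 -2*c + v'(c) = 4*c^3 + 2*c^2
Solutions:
 v(c) = C1 + c^4 + 2*c^3/3 + c^2


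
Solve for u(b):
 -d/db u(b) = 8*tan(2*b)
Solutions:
 u(b) = C1 + 4*log(cos(2*b))


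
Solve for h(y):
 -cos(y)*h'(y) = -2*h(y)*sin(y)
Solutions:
 h(y) = C1/cos(y)^2


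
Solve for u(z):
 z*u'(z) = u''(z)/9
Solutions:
 u(z) = C1 + C2*erfi(3*sqrt(2)*z/2)


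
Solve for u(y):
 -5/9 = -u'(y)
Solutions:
 u(y) = C1 + 5*y/9


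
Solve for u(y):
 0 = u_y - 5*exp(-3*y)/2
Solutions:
 u(y) = C1 - 5*exp(-3*y)/6


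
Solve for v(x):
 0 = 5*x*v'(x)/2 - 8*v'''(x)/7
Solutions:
 v(x) = C1 + Integral(C2*airyai(2^(2/3)*35^(1/3)*x/4) + C3*airybi(2^(2/3)*35^(1/3)*x/4), x)


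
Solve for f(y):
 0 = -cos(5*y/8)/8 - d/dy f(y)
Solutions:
 f(y) = C1 - sin(5*y/8)/5


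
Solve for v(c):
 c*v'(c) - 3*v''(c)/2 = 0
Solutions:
 v(c) = C1 + C2*erfi(sqrt(3)*c/3)


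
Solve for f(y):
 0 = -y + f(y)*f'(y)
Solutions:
 f(y) = -sqrt(C1 + y^2)
 f(y) = sqrt(C1 + y^2)


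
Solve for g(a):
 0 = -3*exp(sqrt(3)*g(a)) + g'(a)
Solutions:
 g(a) = sqrt(3)*(2*log(-1/(C1 + 3*a)) - log(3))/6


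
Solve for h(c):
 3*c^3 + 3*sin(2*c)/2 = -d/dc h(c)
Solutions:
 h(c) = C1 - 3*c^4/4 + 3*cos(2*c)/4


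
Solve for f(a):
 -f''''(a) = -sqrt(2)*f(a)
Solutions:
 f(a) = C1*exp(-2^(1/8)*a) + C2*exp(2^(1/8)*a) + C3*sin(2^(1/8)*a) + C4*cos(2^(1/8)*a)


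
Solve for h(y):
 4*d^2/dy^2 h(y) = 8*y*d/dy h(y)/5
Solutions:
 h(y) = C1 + C2*erfi(sqrt(5)*y/5)


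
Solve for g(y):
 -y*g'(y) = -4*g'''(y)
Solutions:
 g(y) = C1 + Integral(C2*airyai(2^(1/3)*y/2) + C3*airybi(2^(1/3)*y/2), y)


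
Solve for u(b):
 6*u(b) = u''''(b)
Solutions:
 u(b) = C1*exp(-6^(1/4)*b) + C2*exp(6^(1/4)*b) + C3*sin(6^(1/4)*b) + C4*cos(6^(1/4)*b)


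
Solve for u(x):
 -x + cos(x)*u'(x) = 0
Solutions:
 u(x) = C1 + Integral(x/cos(x), x)


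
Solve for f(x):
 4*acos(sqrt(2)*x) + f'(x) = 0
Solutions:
 f(x) = C1 - 4*x*acos(sqrt(2)*x) + 2*sqrt(2)*sqrt(1 - 2*x^2)


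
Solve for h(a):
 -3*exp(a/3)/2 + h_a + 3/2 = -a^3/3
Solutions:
 h(a) = C1 - a^4/12 - 3*a/2 + 9*exp(a/3)/2


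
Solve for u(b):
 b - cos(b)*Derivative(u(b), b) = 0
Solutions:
 u(b) = C1 + Integral(b/cos(b), b)


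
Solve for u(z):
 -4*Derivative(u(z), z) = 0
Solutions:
 u(z) = C1


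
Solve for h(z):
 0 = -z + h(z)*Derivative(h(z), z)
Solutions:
 h(z) = -sqrt(C1 + z^2)
 h(z) = sqrt(C1 + z^2)


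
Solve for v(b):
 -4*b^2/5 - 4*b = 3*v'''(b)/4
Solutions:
 v(b) = C1 + C2*b + C3*b^2 - 4*b^5/225 - 2*b^4/9


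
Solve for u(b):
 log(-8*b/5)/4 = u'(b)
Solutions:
 u(b) = C1 + b*log(-b)/4 + b*(-log(5) - 1 + 3*log(2))/4


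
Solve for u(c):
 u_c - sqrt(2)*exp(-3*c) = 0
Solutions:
 u(c) = C1 - sqrt(2)*exp(-3*c)/3


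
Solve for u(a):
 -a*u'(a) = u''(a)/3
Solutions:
 u(a) = C1 + C2*erf(sqrt(6)*a/2)


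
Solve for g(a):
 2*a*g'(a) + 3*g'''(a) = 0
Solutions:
 g(a) = C1 + Integral(C2*airyai(-2^(1/3)*3^(2/3)*a/3) + C3*airybi(-2^(1/3)*3^(2/3)*a/3), a)


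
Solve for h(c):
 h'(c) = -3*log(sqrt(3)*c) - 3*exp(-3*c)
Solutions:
 h(c) = C1 - 3*c*log(c) + c*(3 - 3*log(3)/2) + exp(-3*c)


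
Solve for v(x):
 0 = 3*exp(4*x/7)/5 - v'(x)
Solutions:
 v(x) = C1 + 21*exp(4*x/7)/20


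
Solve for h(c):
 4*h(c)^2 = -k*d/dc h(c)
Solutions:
 h(c) = k/(C1*k + 4*c)


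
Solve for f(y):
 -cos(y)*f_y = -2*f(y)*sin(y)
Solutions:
 f(y) = C1/cos(y)^2


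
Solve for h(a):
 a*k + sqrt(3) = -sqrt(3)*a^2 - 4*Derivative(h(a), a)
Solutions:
 h(a) = C1 - sqrt(3)*a^3/12 - a^2*k/8 - sqrt(3)*a/4


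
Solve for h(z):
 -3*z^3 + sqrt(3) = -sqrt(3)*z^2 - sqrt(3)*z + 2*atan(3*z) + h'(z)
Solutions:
 h(z) = C1 - 3*z^4/4 + sqrt(3)*z^3/3 + sqrt(3)*z^2/2 - 2*z*atan(3*z) + sqrt(3)*z + log(9*z^2 + 1)/3


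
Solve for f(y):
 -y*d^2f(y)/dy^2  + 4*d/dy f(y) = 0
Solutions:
 f(y) = C1 + C2*y^5


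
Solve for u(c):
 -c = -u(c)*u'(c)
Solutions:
 u(c) = -sqrt(C1 + c^2)
 u(c) = sqrt(C1 + c^2)


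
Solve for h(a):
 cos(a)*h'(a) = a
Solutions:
 h(a) = C1 + Integral(a/cos(a), a)


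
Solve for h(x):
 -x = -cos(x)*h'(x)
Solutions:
 h(x) = C1 + Integral(x/cos(x), x)


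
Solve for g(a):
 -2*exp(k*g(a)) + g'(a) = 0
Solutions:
 g(a) = Piecewise((log(-1/(C1*k + 2*a*k))/k, Ne(k, 0)), (nan, True))
 g(a) = Piecewise((C1 + 2*a, Eq(k, 0)), (nan, True))


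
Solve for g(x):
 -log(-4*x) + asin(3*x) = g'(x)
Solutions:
 g(x) = C1 - x*log(-x) + x*asin(3*x) - 2*x*log(2) + x + sqrt(1 - 9*x^2)/3


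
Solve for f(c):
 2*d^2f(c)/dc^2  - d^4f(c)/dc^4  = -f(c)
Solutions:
 f(c) = C1*exp(-c*sqrt(1 + sqrt(2))) + C2*exp(c*sqrt(1 + sqrt(2))) + C3*sin(c*sqrt(-1 + sqrt(2))) + C4*cos(c*sqrt(-1 + sqrt(2)))


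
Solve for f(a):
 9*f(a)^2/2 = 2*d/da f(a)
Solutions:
 f(a) = -4/(C1 + 9*a)


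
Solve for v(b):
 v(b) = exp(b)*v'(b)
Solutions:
 v(b) = C1*exp(-exp(-b))


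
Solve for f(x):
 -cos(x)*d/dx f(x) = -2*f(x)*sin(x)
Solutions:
 f(x) = C1/cos(x)^2


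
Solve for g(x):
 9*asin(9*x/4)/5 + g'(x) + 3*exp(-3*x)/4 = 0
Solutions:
 g(x) = C1 - 9*x*asin(9*x/4)/5 - sqrt(16 - 81*x^2)/5 + exp(-3*x)/4


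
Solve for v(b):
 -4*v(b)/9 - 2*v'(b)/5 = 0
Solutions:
 v(b) = C1*exp(-10*b/9)


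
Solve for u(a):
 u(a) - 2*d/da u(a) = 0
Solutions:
 u(a) = C1*exp(a/2)


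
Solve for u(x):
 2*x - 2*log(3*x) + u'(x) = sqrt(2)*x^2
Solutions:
 u(x) = C1 + sqrt(2)*x^3/3 - x^2 + 2*x*log(x) - 2*x + x*log(9)


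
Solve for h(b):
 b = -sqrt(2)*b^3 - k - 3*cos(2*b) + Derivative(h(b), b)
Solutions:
 h(b) = C1 + sqrt(2)*b^4/4 + b^2/2 + b*k + 3*sin(2*b)/2


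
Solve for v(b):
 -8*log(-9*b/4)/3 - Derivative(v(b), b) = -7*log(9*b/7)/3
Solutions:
 v(b) = C1 - b*log(b)/3 + b*(-log(1029) + 1/3 + log(294)/3 + 5*log(2) - 8*I*pi/3)


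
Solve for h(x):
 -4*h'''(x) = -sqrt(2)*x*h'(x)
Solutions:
 h(x) = C1 + Integral(C2*airyai(sqrt(2)*x/2) + C3*airybi(sqrt(2)*x/2), x)


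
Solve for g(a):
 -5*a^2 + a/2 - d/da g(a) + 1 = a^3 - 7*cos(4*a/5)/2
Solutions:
 g(a) = C1 - a^4/4 - 5*a^3/3 + a^2/4 + a + 35*sin(4*a/5)/8


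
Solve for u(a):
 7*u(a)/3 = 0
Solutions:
 u(a) = 0


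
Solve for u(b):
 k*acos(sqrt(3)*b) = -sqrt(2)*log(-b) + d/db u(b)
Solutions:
 u(b) = C1 + sqrt(2)*b*(log(-b) - 1) + k*(b*acos(sqrt(3)*b) - sqrt(3)*sqrt(1 - 3*b^2)/3)


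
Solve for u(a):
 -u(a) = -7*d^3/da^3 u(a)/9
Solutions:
 u(a) = C3*exp(21^(2/3)*a/7) + (C1*sin(3*3^(1/6)*7^(2/3)*a/14) + C2*cos(3*3^(1/6)*7^(2/3)*a/14))*exp(-21^(2/3)*a/14)


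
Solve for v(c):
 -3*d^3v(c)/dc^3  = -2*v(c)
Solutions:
 v(c) = C3*exp(2^(1/3)*3^(2/3)*c/3) + (C1*sin(2^(1/3)*3^(1/6)*c/2) + C2*cos(2^(1/3)*3^(1/6)*c/2))*exp(-2^(1/3)*3^(2/3)*c/6)


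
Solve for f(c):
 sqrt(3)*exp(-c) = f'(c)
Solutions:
 f(c) = C1 - sqrt(3)*exp(-c)


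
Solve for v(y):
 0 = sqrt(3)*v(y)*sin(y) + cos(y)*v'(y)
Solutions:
 v(y) = C1*cos(y)^(sqrt(3))


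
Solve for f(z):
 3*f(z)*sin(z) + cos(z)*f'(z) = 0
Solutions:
 f(z) = C1*cos(z)^3


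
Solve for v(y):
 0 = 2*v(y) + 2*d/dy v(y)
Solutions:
 v(y) = C1*exp(-y)


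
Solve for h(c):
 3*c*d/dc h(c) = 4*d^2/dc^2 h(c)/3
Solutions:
 h(c) = C1 + C2*erfi(3*sqrt(2)*c/4)


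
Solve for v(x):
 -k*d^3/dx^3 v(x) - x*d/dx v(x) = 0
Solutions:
 v(x) = C1 + Integral(C2*airyai(x*(-1/k)^(1/3)) + C3*airybi(x*(-1/k)^(1/3)), x)


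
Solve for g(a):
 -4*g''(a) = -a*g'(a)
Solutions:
 g(a) = C1 + C2*erfi(sqrt(2)*a/4)


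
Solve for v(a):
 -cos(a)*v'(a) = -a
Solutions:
 v(a) = C1 + Integral(a/cos(a), a)


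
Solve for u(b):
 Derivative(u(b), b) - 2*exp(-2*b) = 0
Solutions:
 u(b) = C1 - exp(-2*b)


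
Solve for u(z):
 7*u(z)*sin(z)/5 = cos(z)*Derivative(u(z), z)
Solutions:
 u(z) = C1/cos(z)^(7/5)


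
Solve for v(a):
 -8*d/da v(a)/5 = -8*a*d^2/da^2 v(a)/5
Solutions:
 v(a) = C1 + C2*a^2


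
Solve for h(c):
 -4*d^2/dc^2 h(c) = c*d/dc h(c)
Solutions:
 h(c) = C1 + C2*erf(sqrt(2)*c/4)


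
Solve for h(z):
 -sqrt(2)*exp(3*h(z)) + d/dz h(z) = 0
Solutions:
 h(z) = log(-1/(C1 + 3*sqrt(2)*z))/3
 h(z) = log((-1/(C1 + sqrt(2)*z))^(1/3)*(-3^(2/3) - 3*3^(1/6)*I)/6)
 h(z) = log((-1/(C1 + sqrt(2)*z))^(1/3)*(-3^(2/3) + 3*3^(1/6)*I)/6)


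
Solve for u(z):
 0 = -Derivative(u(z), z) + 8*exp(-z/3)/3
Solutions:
 u(z) = C1 - 8*exp(-z/3)


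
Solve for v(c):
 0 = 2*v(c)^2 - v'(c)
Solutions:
 v(c) = -1/(C1 + 2*c)


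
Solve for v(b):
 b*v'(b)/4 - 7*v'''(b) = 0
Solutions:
 v(b) = C1 + Integral(C2*airyai(98^(1/3)*b/14) + C3*airybi(98^(1/3)*b/14), b)


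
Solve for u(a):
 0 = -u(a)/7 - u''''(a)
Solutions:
 u(a) = (C1*sin(sqrt(2)*7^(3/4)*a/14) + C2*cos(sqrt(2)*7^(3/4)*a/14))*exp(-sqrt(2)*7^(3/4)*a/14) + (C3*sin(sqrt(2)*7^(3/4)*a/14) + C4*cos(sqrt(2)*7^(3/4)*a/14))*exp(sqrt(2)*7^(3/4)*a/14)


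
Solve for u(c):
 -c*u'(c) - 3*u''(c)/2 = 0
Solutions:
 u(c) = C1 + C2*erf(sqrt(3)*c/3)


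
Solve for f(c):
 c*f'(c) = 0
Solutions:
 f(c) = C1


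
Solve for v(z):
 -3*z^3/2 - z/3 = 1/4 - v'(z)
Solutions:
 v(z) = C1 + 3*z^4/8 + z^2/6 + z/4


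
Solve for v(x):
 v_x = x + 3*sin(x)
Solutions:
 v(x) = C1 + x^2/2 - 3*cos(x)


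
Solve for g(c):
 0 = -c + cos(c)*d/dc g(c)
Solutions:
 g(c) = C1 + Integral(c/cos(c), c)


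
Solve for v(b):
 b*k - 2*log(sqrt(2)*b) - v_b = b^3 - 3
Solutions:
 v(b) = C1 - b^4/4 + b^2*k/2 - 2*b*log(b) - b*log(2) + 5*b


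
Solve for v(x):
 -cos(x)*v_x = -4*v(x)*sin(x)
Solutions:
 v(x) = C1/cos(x)^4


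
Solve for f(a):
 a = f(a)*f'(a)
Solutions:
 f(a) = -sqrt(C1 + a^2)
 f(a) = sqrt(C1 + a^2)


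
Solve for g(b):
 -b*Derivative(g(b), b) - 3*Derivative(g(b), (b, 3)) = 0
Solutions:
 g(b) = C1 + Integral(C2*airyai(-3^(2/3)*b/3) + C3*airybi(-3^(2/3)*b/3), b)


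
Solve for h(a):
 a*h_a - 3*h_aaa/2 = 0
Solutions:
 h(a) = C1 + Integral(C2*airyai(2^(1/3)*3^(2/3)*a/3) + C3*airybi(2^(1/3)*3^(2/3)*a/3), a)


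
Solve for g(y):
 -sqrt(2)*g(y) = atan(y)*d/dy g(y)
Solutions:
 g(y) = C1*exp(-sqrt(2)*Integral(1/atan(y), y))


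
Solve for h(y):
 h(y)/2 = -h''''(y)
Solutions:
 h(y) = (C1*sin(2^(1/4)*y/2) + C2*cos(2^(1/4)*y/2))*exp(-2^(1/4)*y/2) + (C3*sin(2^(1/4)*y/2) + C4*cos(2^(1/4)*y/2))*exp(2^(1/4)*y/2)


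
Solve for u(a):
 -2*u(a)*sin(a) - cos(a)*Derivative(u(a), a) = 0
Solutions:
 u(a) = C1*cos(a)^2


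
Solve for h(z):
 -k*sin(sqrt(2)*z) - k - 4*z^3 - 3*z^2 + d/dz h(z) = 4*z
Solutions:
 h(z) = C1 + k*z - sqrt(2)*k*cos(sqrt(2)*z)/2 + z^4 + z^3 + 2*z^2


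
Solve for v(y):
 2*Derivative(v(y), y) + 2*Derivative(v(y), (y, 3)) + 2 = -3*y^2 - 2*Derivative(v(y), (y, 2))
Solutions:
 v(y) = C1 - y^3/2 + 3*y^2/2 - y + (C2*sin(sqrt(3)*y/2) + C3*cos(sqrt(3)*y/2))*exp(-y/2)


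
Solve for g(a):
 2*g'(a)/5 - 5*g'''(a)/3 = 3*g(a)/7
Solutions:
 g(a) = C1*exp(14^(1/3)*a*(28/(sqrt(49057) + 225)^(1/3) + 14^(1/3)*(sqrt(49057) + 225)^(1/3))/140)*sin(14^(1/3)*sqrt(3)*a*(-14^(1/3)*(sqrt(49057) + 225)^(1/3) + 28/(sqrt(49057) + 225)^(1/3))/140) + C2*exp(14^(1/3)*a*(28/(sqrt(49057) + 225)^(1/3) + 14^(1/3)*(sqrt(49057) + 225)^(1/3))/140)*cos(14^(1/3)*sqrt(3)*a*(-14^(1/3)*(sqrt(49057) + 225)^(1/3) + 28/(sqrt(49057) + 225)^(1/3))/140) + C3*exp(-14^(1/3)*a*(28/(sqrt(49057) + 225)^(1/3) + 14^(1/3)*(sqrt(49057) + 225)^(1/3))/70)


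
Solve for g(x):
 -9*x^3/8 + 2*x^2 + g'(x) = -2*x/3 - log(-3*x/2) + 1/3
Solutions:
 g(x) = C1 + 9*x^4/32 - 2*x^3/3 - x^2/3 - x*log(-x) + x*(-log(3) + log(2) + 4/3)


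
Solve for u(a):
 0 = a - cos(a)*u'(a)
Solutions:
 u(a) = C1 + Integral(a/cos(a), a)


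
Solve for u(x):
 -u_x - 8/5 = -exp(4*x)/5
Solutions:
 u(x) = C1 - 8*x/5 + exp(4*x)/20


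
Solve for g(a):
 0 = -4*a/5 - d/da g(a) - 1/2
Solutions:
 g(a) = C1 - 2*a^2/5 - a/2


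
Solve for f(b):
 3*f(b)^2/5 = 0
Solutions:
 f(b) = 0


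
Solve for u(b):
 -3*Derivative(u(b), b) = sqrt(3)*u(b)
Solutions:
 u(b) = C1*exp(-sqrt(3)*b/3)


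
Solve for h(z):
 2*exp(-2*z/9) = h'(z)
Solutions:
 h(z) = C1 - 9*exp(-2*z/9)


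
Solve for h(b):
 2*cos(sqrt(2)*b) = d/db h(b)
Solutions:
 h(b) = C1 + sqrt(2)*sin(sqrt(2)*b)


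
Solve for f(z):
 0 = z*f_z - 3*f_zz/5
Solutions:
 f(z) = C1 + C2*erfi(sqrt(30)*z/6)


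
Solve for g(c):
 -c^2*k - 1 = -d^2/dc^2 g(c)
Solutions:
 g(c) = C1 + C2*c + c^4*k/12 + c^2/2


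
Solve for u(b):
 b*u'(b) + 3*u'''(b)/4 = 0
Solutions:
 u(b) = C1 + Integral(C2*airyai(-6^(2/3)*b/3) + C3*airybi(-6^(2/3)*b/3), b)


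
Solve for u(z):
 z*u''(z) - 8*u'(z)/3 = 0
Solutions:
 u(z) = C1 + C2*z^(11/3)


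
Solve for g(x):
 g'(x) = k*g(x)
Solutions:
 g(x) = C1*exp(k*x)


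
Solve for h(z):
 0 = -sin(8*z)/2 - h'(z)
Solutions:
 h(z) = C1 + cos(8*z)/16


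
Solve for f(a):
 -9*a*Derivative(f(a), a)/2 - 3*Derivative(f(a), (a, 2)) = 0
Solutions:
 f(a) = C1 + C2*erf(sqrt(3)*a/2)


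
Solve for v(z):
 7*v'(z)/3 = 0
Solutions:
 v(z) = C1


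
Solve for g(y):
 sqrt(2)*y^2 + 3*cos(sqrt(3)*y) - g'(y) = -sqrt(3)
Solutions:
 g(y) = C1 + sqrt(2)*y^3/3 + sqrt(3)*y + sqrt(3)*sin(sqrt(3)*y)


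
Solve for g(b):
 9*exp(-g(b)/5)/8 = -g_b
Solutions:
 g(b) = 5*log(C1 - 9*b/40)


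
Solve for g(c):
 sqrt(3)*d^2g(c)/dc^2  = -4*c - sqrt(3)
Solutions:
 g(c) = C1 + C2*c - 2*sqrt(3)*c^3/9 - c^2/2


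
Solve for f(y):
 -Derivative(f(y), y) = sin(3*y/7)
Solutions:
 f(y) = C1 + 7*cos(3*y/7)/3


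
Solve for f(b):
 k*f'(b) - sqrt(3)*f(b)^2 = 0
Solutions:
 f(b) = -k/(C1*k + sqrt(3)*b)


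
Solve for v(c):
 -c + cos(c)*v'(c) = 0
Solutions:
 v(c) = C1 + Integral(c/cos(c), c)


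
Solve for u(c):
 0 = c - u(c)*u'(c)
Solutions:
 u(c) = -sqrt(C1 + c^2)
 u(c) = sqrt(C1 + c^2)


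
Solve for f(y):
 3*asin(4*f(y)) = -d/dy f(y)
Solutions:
 Integral(1/asin(4*_y), (_y, f(y))) = C1 - 3*y


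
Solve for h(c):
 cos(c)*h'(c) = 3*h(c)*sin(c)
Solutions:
 h(c) = C1/cos(c)^3


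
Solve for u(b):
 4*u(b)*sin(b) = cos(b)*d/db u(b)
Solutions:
 u(b) = C1/cos(b)^4


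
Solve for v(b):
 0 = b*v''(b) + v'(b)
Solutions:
 v(b) = C1 + C2*log(b)


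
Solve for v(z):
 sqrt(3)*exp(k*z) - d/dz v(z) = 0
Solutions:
 v(z) = C1 + sqrt(3)*exp(k*z)/k


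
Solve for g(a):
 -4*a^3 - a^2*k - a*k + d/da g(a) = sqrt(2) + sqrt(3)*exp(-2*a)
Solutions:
 g(a) = C1 + a^4 + a^3*k/3 + a^2*k/2 + sqrt(2)*a - sqrt(3)*exp(-2*a)/2


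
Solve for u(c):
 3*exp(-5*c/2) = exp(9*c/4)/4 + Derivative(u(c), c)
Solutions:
 u(c) = C1 - exp(9*c/4)/9 - 6*exp(-5*c/2)/5


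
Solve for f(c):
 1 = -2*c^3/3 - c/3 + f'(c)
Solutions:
 f(c) = C1 + c^4/6 + c^2/6 + c


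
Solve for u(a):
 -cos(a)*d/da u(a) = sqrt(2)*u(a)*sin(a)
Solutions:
 u(a) = C1*cos(a)^(sqrt(2))


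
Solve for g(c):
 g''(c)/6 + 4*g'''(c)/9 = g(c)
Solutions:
 g(c) = C1*exp(-c*((24*sqrt(574) + 575)^(-1/3) + 2 + (24*sqrt(574) + 575)^(1/3))/16)*sin(sqrt(3)*c*(-(24*sqrt(574) + 575)^(1/3) + (24*sqrt(574) + 575)^(-1/3))/16) + C2*exp(-c*((24*sqrt(574) + 575)^(-1/3) + 2 + (24*sqrt(574) + 575)^(1/3))/16)*cos(sqrt(3)*c*(-(24*sqrt(574) + 575)^(1/3) + (24*sqrt(574) + 575)^(-1/3))/16) + C3*exp(c*(-1 + (24*sqrt(574) + 575)^(-1/3) + (24*sqrt(574) + 575)^(1/3))/8)


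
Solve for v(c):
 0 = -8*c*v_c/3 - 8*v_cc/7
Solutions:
 v(c) = C1 + C2*erf(sqrt(42)*c/6)


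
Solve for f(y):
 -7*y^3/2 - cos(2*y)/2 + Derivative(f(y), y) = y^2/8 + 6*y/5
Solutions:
 f(y) = C1 + 7*y^4/8 + y^3/24 + 3*y^2/5 + sin(2*y)/4


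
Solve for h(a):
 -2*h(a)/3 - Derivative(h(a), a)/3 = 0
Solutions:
 h(a) = C1*exp(-2*a)


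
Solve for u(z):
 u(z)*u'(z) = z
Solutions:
 u(z) = -sqrt(C1 + z^2)
 u(z) = sqrt(C1 + z^2)


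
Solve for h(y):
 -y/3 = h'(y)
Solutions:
 h(y) = C1 - y^2/6


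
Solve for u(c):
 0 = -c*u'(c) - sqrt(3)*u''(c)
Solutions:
 u(c) = C1 + C2*erf(sqrt(2)*3^(3/4)*c/6)


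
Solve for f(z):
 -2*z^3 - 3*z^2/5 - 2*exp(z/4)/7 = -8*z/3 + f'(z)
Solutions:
 f(z) = C1 - z^4/2 - z^3/5 + 4*z^2/3 - 8*exp(z/4)/7


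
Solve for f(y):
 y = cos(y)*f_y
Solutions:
 f(y) = C1 + Integral(y/cos(y), y)


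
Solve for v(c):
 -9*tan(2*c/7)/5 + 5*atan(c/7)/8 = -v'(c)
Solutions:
 v(c) = C1 - 5*c*atan(c/7)/8 + 35*log(c^2 + 49)/16 - 63*log(cos(2*c/7))/10


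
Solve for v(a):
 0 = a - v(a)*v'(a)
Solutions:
 v(a) = -sqrt(C1 + a^2)
 v(a) = sqrt(C1 + a^2)


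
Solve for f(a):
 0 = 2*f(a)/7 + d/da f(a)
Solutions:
 f(a) = C1*exp(-2*a/7)


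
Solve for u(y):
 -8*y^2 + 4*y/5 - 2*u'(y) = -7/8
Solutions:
 u(y) = C1 - 4*y^3/3 + y^2/5 + 7*y/16


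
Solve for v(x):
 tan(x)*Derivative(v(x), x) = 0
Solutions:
 v(x) = C1


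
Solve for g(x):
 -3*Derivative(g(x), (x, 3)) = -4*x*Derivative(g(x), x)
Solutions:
 g(x) = C1 + Integral(C2*airyai(6^(2/3)*x/3) + C3*airybi(6^(2/3)*x/3), x)


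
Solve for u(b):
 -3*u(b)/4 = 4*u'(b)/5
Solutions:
 u(b) = C1*exp(-15*b/16)


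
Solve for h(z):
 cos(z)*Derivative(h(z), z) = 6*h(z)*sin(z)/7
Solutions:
 h(z) = C1/cos(z)^(6/7)


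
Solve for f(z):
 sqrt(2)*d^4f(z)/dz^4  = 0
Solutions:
 f(z) = C1 + C2*z + C3*z^2 + C4*z^3


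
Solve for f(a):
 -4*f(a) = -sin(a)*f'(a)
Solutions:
 f(a) = C1*(cos(a)^2 - 2*cos(a) + 1)/(cos(a)^2 + 2*cos(a) + 1)


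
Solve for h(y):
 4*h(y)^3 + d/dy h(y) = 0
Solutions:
 h(y) = -sqrt(2)*sqrt(-1/(C1 - 4*y))/2
 h(y) = sqrt(2)*sqrt(-1/(C1 - 4*y))/2


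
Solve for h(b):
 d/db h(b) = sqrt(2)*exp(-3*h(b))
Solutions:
 h(b) = log(C1 + 3*sqrt(2)*b)/3
 h(b) = log((-3^(1/3) - 3^(5/6)*I)*(C1 + sqrt(2)*b)^(1/3)/2)
 h(b) = log((-3^(1/3) + 3^(5/6)*I)*(C1 + sqrt(2)*b)^(1/3)/2)


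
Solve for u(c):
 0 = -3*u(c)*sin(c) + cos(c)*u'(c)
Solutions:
 u(c) = C1/cos(c)^3


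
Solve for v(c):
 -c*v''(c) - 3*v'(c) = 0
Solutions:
 v(c) = C1 + C2/c^2


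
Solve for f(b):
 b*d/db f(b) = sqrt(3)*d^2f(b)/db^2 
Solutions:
 f(b) = C1 + C2*erfi(sqrt(2)*3^(3/4)*b/6)


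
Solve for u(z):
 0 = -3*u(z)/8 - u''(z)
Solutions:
 u(z) = C1*sin(sqrt(6)*z/4) + C2*cos(sqrt(6)*z/4)


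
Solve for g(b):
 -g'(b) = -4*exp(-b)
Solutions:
 g(b) = C1 - 4*exp(-b)


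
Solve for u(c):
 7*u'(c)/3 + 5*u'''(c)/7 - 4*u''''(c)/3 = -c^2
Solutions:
 u(c) = C1 + C2*exp(c*(-(588*sqrt(1081) + 19333)^(1/3) - 25/(588*sqrt(1081) + 19333)^(1/3) + 10)/56)*sin(sqrt(3)*c*(-(588*sqrt(1081) + 19333)^(1/3) + 25/(588*sqrt(1081) + 19333)^(1/3))/56) + C3*exp(c*(-(588*sqrt(1081) + 19333)^(1/3) - 25/(588*sqrt(1081) + 19333)^(1/3) + 10)/56)*cos(sqrt(3)*c*(-(588*sqrt(1081) + 19333)^(1/3) + 25/(588*sqrt(1081) + 19333)^(1/3))/56) + C4*exp(c*(25/(588*sqrt(1081) + 19333)^(1/3) + 5 + (588*sqrt(1081) + 19333)^(1/3))/28) - c^3/7 + 90*c/343


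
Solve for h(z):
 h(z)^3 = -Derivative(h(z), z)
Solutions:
 h(z) = -sqrt(2)*sqrt(-1/(C1 - z))/2
 h(z) = sqrt(2)*sqrt(-1/(C1 - z))/2


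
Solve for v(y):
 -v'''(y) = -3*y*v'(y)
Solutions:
 v(y) = C1 + Integral(C2*airyai(3^(1/3)*y) + C3*airybi(3^(1/3)*y), y)


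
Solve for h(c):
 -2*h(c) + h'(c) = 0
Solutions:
 h(c) = C1*exp(2*c)


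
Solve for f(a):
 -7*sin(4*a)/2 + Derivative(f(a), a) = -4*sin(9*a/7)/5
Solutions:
 f(a) = C1 + 28*cos(9*a/7)/45 - 7*cos(4*a)/8


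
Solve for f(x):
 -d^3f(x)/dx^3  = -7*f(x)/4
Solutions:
 f(x) = C3*exp(14^(1/3)*x/2) + (C1*sin(14^(1/3)*sqrt(3)*x/4) + C2*cos(14^(1/3)*sqrt(3)*x/4))*exp(-14^(1/3)*x/4)


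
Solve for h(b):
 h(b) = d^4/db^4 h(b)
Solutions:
 h(b) = C1*exp(-b) + C2*exp(b) + C3*sin(b) + C4*cos(b)


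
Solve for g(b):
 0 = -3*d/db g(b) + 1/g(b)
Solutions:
 g(b) = -sqrt(C1 + 6*b)/3
 g(b) = sqrt(C1 + 6*b)/3


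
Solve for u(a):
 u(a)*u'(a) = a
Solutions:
 u(a) = -sqrt(C1 + a^2)
 u(a) = sqrt(C1 + a^2)


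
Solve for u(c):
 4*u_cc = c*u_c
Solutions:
 u(c) = C1 + C2*erfi(sqrt(2)*c/4)


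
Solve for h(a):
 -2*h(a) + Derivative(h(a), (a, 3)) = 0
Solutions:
 h(a) = C3*exp(2^(1/3)*a) + (C1*sin(2^(1/3)*sqrt(3)*a/2) + C2*cos(2^(1/3)*sqrt(3)*a/2))*exp(-2^(1/3)*a/2)


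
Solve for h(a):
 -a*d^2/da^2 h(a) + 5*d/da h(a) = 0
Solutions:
 h(a) = C1 + C2*a^6


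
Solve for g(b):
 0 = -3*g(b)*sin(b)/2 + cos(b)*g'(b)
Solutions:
 g(b) = C1/cos(b)^(3/2)


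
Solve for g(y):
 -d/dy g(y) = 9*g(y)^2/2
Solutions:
 g(y) = 2/(C1 + 9*y)


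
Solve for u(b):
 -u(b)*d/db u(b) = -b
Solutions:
 u(b) = -sqrt(C1 + b^2)
 u(b) = sqrt(C1 + b^2)


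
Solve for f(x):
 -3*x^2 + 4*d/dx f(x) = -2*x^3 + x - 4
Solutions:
 f(x) = C1 - x^4/8 + x^3/4 + x^2/8 - x


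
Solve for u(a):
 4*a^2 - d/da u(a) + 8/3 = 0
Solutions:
 u(a) = C1 + 4*a^3/3 + 8*a/3


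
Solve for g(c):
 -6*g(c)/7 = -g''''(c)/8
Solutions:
 g(c) = C1*exp(-2*3^(1/4)*7^(3/4)*c/7) + C2*exp(2*3^(1/4)*7^(3/4)*c/7) + C3*sin(2*3^(1/4)*7^(3/4)*c/7) + C4*cos(2*3^(1/4)*7^(3/4)*c/7)


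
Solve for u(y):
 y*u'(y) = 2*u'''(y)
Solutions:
 u(y) = C1 + Integral(C2*airyai(2^(2/3)*y/2) + C3*airybi(2^(2/3)*y/2), y)


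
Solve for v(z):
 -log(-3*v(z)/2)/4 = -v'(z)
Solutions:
 -4*Integral(1/(log(-_y) - log(2) + log(3)), (_y, v(z))) = C1 - z


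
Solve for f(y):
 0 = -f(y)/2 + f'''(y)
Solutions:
 f(y) = C3*exp(2^(2/3)*y/2) + (C1*sin(2^(2/3)*sqrt(3)*y/4) + C2*cos(2^(2/3)*sqrt(3)*y/4))*exp(-2^(2/3)*y/4)


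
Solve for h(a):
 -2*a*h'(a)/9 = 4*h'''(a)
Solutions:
 h(a) = C1 + Integral(C2*airyai(-12^(1/3)*a/6) + C3*airybi(-12^(1/3)*a/6), a)


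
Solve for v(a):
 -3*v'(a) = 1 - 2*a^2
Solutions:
 v(a) = C1 + 2*a^3/9 - a/3


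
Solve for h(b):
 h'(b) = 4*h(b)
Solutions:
 h(b) = C1*exp(4*b)


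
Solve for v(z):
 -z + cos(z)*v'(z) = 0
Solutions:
 v(z) = C1 + Integral(z/cos(z), z)


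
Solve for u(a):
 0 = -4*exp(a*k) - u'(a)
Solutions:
 u(a) = C1 - 4*exp(a*k)/k


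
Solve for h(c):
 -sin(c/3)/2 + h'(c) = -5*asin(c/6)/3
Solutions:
 h(c) = C1 - 5*c*asin(c/6)/3 - 5*sqrt(36 - c^2)/3 - 3*cos(c/3)/2


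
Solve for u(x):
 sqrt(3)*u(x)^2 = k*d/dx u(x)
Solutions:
 u(x) = -k/(C1*k + sqrt(3)*x)


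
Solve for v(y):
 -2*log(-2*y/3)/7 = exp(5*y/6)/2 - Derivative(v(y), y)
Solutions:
 v(y) = C1 + 2*y*log(-y)/7 + 2*y*(-log(3) - 1 + log(2))/7 + 3*exp(5*y/6)/5


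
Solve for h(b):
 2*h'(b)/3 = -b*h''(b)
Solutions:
 h(b) = C1 + C2*b^(1/3)


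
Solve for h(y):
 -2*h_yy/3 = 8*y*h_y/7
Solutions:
 h(y) = C1 + C2*erf(sqrt(42)*y/7)


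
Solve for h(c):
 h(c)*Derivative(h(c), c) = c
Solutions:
 h(c) = -sqrt(C1 + c^2)
 h(c) = sqrt(C1 + c^2)


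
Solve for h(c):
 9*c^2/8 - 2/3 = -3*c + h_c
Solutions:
 h(c) = C1 + 3*c^3/8 + 3*c^2/2 - 2*c/3


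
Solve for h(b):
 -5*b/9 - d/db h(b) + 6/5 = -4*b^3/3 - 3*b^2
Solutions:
 h(b) = C1 + b^4/3 + b^3 - 5*b^2/18 + 6*b/5


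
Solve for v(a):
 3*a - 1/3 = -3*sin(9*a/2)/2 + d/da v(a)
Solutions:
 v(a) = C1 + 3*a^2/2 - a/3 - cos(9*a/2)/3


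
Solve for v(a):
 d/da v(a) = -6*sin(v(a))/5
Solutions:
 6*a/5 + log(cos(v(a)) - 1)/2 - log(cos(v(a)) + 1)/2 = C1


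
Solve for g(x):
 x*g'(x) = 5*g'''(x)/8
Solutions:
 g(x) = C1 + Integral(C2*airyai(2*5^(2/3)*x/5) + C3*airybi(2*5^(2/3)*x/5), x)


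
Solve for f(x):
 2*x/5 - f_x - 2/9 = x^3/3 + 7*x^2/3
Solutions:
 f(x) = C1 - x^4/12 - 7*x^3/9 + x^2/5 - 2*x/9


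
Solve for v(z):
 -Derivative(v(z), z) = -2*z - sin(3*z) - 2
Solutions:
 v(z) = C1 + z^2 + 2*z - cos(3*z)/3


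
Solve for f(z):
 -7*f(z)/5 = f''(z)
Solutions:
 f(z) = C1*sin(sqrt(35)*z/5) + C2*cos(sqrt(35)*z/5)


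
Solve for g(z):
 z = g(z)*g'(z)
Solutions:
 g(z) = -sqrt(C1 + z^2)
 g(z) = sqrt(C1 + z^2)


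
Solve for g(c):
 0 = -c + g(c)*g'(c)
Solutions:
 g(c) = -sqrt(C1 + c^2)
 g(c) = sqrt(C1 + c^2)


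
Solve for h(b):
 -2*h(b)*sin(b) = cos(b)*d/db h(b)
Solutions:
 h(b) = C1*cos(b)^2


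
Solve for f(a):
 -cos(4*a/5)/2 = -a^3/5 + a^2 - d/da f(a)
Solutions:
 f(a) = C1 - a^4/20 + a^3/3 + 5*sin(4*a/5)/8


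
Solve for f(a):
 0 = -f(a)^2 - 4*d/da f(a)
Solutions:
 f(a) = 4/(C1 + a)


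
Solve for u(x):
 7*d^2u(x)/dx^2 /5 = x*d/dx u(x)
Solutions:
 u(x) = C1 + C2*erfi(sqrt(70)*x/14)


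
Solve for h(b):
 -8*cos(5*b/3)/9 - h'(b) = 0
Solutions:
 h(b) = C1 - 8*sin(5*b/3)/15


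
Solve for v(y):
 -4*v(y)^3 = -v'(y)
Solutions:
 v(y) = -sqrt(2)*sqrt(-1/(C1 + 4*y))/2
 v(y) = sqrt(2)*sqrt(-1/(C1 + 4*y))/2


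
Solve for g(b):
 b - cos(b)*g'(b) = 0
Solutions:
 g(b) = C1 + Integral(b/cos(b), b)


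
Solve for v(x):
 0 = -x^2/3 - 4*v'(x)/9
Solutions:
 v(x) = C1 - x^3/4


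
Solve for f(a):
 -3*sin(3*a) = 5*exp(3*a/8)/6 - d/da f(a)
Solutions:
 f(a) = C1 + 20*exp(3*a/8)/9 - cos(3*a)


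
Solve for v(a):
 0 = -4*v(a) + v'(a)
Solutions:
 v(a) = C1*exp(4*a)


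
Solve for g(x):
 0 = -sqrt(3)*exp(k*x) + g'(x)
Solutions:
 g(x) = C1 + sqrt(3)*exp(k*x)/k


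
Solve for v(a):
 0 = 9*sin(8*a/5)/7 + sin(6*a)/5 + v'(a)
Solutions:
 v(a) = C1 + 45*cos(8*a/5)/56 + cos(6*a)/30


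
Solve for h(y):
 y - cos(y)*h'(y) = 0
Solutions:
 h(y) = C1 + Integral(y/cos(y), y)


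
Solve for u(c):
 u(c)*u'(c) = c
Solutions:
 u(c) = -sqrt(C1 + c^2)
 u(c) = sqrt(C1 + c^2)


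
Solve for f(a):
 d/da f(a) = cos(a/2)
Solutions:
 f(a) = C1 + 2*sin(a/2)


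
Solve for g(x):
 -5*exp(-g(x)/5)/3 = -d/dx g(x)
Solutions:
 g(x) = 5*log(C1 + x/3)


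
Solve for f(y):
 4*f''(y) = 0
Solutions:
 f(y) = C1 + C2*y


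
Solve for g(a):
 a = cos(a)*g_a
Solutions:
 g(a) = C1 + Integral(a/cos(a), a)


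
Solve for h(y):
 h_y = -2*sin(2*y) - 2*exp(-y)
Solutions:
 h(y) = C1 + cos(2*y) + 2*exp(-y)


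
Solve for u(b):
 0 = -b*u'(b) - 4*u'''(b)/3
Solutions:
 u(b) = C1 + Integral(C2*airyai(-6^(1/3)*b/2) + C3*airybi(-6^(1/3)*b/2), b)


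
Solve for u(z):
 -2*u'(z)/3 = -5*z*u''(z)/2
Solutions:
 u(z) = C1 + C2*z^(19/15)


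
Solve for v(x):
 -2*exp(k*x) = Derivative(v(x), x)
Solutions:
 v(x) = C1 - 2*exp(k*x)/k


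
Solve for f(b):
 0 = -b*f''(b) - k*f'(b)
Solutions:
 f(b) = C1 + b^(1 - re(k))*(C2*sin(log(b)*Abs(im(k))) + C3*cos(log(b)*im(k)))


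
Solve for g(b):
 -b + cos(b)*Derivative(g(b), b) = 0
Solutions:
 g(b) = C1 + Integral(b/cos(b), b)


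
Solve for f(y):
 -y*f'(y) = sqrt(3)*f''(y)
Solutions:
 f(y) = C1 + C2*erf(sqrt(2)*3^(3/4)*y/6)


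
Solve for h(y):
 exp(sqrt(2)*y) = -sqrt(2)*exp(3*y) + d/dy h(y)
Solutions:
 h(y) = C1 + sqrt(2)*exp(3*y)/3 + sqrt(2)*exp(sqrt(2)*y)/2


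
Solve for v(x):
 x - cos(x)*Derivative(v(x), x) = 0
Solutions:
 v(x) = C1 + Integral(x/cos(x), x)


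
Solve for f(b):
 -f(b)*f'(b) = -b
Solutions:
 f(b) = -sqrt(C1 + b^2)
 f(b) = sqrt(C1 + b^2)


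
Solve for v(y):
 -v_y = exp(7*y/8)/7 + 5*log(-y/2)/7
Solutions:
 v(y) = C1 - 5*y*log(-y)/7 + 5*y*(log(2) + 1)/7 - 8*exp(7*y/8)/49


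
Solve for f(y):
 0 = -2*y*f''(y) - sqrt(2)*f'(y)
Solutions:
 f(y) = C1 + C2*y^(1 - sqrt(2)/2)


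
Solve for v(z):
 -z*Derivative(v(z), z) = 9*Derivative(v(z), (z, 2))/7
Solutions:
 v(z) = C1 + C2*erf(sqrt(14)*z/6)


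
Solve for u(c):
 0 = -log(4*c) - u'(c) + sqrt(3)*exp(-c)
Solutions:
 u(c) = C1 - c*log(c) + c*(1 - 2*log(2)) - sqrt(3)*exp(-c)


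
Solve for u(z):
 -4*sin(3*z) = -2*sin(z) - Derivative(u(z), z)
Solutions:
 u(z) = C1 + 2*cos(z) - 4*cos(3*z)/3


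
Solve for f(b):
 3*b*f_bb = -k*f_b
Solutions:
 f(b) = C1 + b^(1 - re(k)/3)*(C2*sin(log(b)*Abs(im(k))/3) + C3*cos(log(b)*im(k)/3))


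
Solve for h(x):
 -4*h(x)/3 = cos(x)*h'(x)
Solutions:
 h(x) = C1*(sin(x) - 1)^(2/3)/(sin(x) + 1)^(2/3)


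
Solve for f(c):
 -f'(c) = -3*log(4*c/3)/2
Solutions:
 f(c) = C1 + 3*c*log(c)/2 - 3*c*log(3)/2 - 3*c/2 + 3*c*log(2)


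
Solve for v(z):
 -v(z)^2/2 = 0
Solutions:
 v(z) = 0


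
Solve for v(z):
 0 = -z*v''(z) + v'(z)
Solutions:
 v(z) = C1 + C2*z^2


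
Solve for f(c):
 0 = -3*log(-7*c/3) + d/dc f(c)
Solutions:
 f(c) = C1 + 3*c*log(-c) + 3*c*(-log(3) - 1 + log(7))


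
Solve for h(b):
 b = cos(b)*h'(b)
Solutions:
 h(b) = C1 + Integral(b/cos(b), b)


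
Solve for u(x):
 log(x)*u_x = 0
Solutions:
 u(x) = C1


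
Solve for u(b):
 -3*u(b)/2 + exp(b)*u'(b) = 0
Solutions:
 u(b) = C1*exp(-3*exp(-b)/2)


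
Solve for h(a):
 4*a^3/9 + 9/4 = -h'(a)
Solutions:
 h(a) = C1 - a^4/9 - 9*a/4


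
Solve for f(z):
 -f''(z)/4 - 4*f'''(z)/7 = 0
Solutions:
 f(z) = C1 + C2*z + C3*exp(-7*z/16)
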